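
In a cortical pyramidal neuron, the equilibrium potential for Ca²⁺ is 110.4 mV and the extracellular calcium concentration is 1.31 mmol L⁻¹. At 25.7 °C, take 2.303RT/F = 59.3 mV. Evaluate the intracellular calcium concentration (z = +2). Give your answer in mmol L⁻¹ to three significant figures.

Nernst: E = (59.3/2) · log₁₀([out]/[in]), so log₁₀([out]/[in]) = 110.4 × 2 / 59.3 = 3.7234.
[out]/[in] = 10^(3.7234) = 5290.
[in] = 1.31 / 5290 = 0.0002476 mmol L⁻¹.

0.000248 mmol L⁻¹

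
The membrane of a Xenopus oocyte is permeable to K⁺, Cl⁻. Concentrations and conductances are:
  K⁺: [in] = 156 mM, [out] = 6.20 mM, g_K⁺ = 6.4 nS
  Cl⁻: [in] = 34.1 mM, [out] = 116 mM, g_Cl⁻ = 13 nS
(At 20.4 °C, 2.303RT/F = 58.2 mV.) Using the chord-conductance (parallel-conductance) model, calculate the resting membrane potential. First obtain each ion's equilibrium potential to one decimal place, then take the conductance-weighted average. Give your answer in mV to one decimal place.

E_K⁺ = (58.2/1)·log₁₀(6.20/156) = -81.5 mV
E_Cl⁻ = (58.2/-1)·log₁₀(116/34.1) = -30.9 mV
Vm = (Σ gᵢEᵢ)/(Σ gᵢ) = (6.4·-81.5 + 13·-30.9) / (6.4 + 13)
= -923.30 / 19.4 = -47.59 mV

-47.6 mV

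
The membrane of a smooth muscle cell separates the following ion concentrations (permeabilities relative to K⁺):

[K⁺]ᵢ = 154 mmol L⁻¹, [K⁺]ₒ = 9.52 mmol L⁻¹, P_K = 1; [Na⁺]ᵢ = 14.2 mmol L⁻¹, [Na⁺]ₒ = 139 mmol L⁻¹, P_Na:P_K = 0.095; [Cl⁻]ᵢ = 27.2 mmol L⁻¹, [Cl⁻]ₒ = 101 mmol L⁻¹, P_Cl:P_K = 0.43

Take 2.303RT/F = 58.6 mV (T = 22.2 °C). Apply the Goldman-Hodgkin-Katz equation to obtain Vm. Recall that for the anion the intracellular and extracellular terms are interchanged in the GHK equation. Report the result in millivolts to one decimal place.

Vm = 58.6 · log₁₀[(Σ P·[cation]ₒ + Σ P·[anion]ᵢ) / (Σ P·[cation]ᵢ + Σ P·[anion]ₒ)]
Numerator = 1×9.52 + 0.095×139 + 0.43×27.2 = 34.42
Denominator = 1×154 + 0.095×14.2 + 0.43×101 = 198.8
Vm = 58.6 · log₁₀(0.17316) = 58.6 × (-0.7615) = -44.63 mV

-44.6 mV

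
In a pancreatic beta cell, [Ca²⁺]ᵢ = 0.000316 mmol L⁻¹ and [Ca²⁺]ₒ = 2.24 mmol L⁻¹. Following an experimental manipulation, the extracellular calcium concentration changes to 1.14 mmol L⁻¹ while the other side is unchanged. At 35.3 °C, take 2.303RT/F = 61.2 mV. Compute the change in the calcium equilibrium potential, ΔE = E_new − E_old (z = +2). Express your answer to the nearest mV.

-9 mV

E_old = (61.2/2)·log₁₀(2.24/0.000316) = 117.83 mV
E_new = (61.2/2)·log₁₀(1.14/0.000316) = 108.85 mV
ΔE = 108.85 − (117.83) = -8.98 mV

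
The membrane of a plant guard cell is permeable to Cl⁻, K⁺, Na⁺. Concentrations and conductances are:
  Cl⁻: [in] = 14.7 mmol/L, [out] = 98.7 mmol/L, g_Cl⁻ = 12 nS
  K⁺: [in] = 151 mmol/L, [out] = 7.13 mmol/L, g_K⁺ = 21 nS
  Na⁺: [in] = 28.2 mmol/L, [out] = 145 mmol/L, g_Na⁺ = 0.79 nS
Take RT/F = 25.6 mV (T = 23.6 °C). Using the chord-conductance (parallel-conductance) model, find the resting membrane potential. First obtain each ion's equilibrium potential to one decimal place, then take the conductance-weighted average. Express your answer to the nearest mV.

E_Cl⁻ = (25.6/-1)·ln(98.7/14.7) = -48.7 mV
E_K⁺ = (25.6/1)·ln(7.13/151) = -78.2 mV
E_Na⁺ = (25.6/1)·ln(145/28.2) = 41.9 mV
Vm = (Σ gᵢEᵢ)/(Σ gᵢ) = (12·-48.7 + 21·-78.2 + 0.79·41.9) / (12 + 21 + 0.79)
= -2193.50 / 33.79 = -64.92 mV

-65 mV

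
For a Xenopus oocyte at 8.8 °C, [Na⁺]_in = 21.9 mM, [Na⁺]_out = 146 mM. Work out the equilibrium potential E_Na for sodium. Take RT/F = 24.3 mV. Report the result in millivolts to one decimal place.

E = (24.3/z) · ln([Na⁺]_out/[Na⁺]_in) with z = +1.
= (24.3/1) · ln(146/21.9) = 24.30 · ln(6.667)
= 24.30 · (1.8971) = 46.10 mV

46.1 mV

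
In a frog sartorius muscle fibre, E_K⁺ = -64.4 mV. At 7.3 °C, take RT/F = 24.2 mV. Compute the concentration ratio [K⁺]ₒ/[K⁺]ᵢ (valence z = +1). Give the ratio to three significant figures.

0.0699

ln([out]/[in]) = E·z/(24.2) = -64.4 × 1 / 24.2 = -2.6612
[out]/[in] = e^(-2.6612) = 0.06987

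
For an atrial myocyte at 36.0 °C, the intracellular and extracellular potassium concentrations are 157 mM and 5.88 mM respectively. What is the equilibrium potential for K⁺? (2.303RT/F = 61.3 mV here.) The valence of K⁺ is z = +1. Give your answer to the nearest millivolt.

E = (61.3/z) · log₁₀([K⁺]_out/[K⁺]_in) with z = +1.
= (61.3/1) · log₁₀(5.88/157) = 61.30 · log₁₀(0.03745)
= 61.30 · (-1.4265) = -87.45 mV

-87 mV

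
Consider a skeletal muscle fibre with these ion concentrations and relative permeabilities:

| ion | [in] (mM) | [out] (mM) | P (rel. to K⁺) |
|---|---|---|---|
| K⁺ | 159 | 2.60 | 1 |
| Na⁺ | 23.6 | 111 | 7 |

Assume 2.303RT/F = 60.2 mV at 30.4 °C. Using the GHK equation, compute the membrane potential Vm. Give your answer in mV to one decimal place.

22.9 mV

Vm = 60.2 · log₁₀[(Σ P·[cation]ₒ + Σ P·[anion]ᵢ) / (Σ P·[cation]ᵢ + Σ P·[anion]ₒ)]
Numerator = 1×2.60 + 7×111 = 779.6
Denominator = 1×159 + 7×23.6 = 324.2
Vm = 60.2 · log₁₀(2.4047) = 60.2 × (0.3811) = 22.94 mV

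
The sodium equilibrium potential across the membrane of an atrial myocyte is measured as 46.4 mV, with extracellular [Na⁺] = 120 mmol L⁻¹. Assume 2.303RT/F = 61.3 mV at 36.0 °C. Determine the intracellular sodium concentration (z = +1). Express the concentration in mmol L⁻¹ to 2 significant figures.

Nernst: E = (61.3/1) · log₁₀([out]/[in]), so log₁₀([out]/[in]) = 46.4 × 1 / 61.3 = 0.7569.
[out]/[in] = 10^(0.7569) = 5.714.
[in] = 120 / 5.714 = 21 mmol L⁻¹.

21 mmol L⁻¹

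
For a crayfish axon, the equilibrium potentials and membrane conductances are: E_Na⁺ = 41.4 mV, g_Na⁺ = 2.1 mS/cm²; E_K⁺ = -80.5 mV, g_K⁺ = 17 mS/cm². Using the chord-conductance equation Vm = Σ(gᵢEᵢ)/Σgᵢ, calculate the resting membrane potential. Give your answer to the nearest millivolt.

-67 mV

Σ gᵢEᵢ = 2.1·(41.4) + 17·(-80.5) = -1281.56
Σ gᵢ = 2.1 + 17 = 19.1
Vm = -1281.56 / 19.1 = -67.10 mV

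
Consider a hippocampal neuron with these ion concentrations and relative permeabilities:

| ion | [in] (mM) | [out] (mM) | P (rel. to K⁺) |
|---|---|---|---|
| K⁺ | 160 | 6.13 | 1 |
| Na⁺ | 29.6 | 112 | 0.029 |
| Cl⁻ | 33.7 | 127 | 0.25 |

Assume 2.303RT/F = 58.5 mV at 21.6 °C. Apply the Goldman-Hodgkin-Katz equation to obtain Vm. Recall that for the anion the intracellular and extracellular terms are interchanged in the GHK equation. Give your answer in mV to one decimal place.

-60.5 mV

Vm = 58.5 · log₁₀[(Σ P·[cation]ₒ + Σ P·[anion]ᵢ) / (Σ P·[cation]ᵢ + Σ P·[anion]ₒ)]
Numerator = 1×6.13 + 0.029×112 + 0.25×33.7 = 17.8
Denominator = 1×160 + 0.029×29.6 + 0.25×127 = 192.6
Vm = 58.5 · log₁₀(0.092431) = 58.5 × (-1.0342) = -60.50 mV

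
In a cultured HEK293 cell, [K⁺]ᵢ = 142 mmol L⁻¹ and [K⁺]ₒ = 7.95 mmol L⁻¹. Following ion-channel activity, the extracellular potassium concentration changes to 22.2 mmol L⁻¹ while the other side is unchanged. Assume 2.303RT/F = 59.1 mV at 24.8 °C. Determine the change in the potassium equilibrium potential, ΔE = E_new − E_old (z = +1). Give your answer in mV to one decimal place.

26.4 mV

E_old = (59.1/1)·log₁₀(7.95/142) = -73.99 mV
E_new = (59.1/1)·log₁₀(22.2/142) = -47.63 mV
ΔE = -47.63 − (-73.99) = 26.36 mV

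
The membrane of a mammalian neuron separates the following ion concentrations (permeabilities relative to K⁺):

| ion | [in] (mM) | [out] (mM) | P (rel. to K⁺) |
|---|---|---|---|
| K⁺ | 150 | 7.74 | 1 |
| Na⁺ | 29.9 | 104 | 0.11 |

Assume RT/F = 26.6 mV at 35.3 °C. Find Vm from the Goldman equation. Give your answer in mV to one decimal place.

Vm = 26.6 · ln[(Σ P·[cation]ₒ + Σ P·[anion]ᵢ) / (Σ P·[cation]ᵢ + Σ P·[anion]ₒ)]
Numerator = 1×7.74 + 0.11×104 = 19.18
Denominator = 1×150 + 0.11×29.9 = 153.3
Vm = 26.6 · ln(0.12512) = 26.6 × (-2.0785) = -55.29 mV

-55.3 mV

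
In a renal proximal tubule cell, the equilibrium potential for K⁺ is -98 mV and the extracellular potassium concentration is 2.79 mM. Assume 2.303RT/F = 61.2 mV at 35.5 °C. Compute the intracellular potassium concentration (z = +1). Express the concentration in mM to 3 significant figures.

111 mM

Nernst: E = (61.2/1) · log₁₀([out]/[in]), so log₁₀([out]/[in]) = -98.0 × 1 / 61.2 = -1.6013.
[out]/[in] = 10^(-1.6013) = 0.02504.
[in] = 2.79 / 0.02504 = 111.4 mM.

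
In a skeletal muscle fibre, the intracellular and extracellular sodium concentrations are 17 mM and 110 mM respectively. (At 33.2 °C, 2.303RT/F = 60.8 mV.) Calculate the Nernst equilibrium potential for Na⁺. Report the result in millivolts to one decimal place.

49.3 mV

E = (60.8/z) · log₁₀([Na⁺]_out/[Na⁺]_in) with z = +1.
= (60.8/1) · log₁₀(110/17) = 60.80 · log₁₀(6.471)
= 60.80 · (0.8109) = 49.31 mV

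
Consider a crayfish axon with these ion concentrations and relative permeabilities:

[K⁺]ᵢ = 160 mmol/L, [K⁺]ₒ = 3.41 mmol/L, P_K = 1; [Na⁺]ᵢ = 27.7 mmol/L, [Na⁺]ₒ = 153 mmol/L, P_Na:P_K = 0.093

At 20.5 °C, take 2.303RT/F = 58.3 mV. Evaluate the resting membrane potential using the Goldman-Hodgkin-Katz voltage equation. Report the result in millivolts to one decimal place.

Vm = 58.3 · log₁₀[(Σ P·[cation]ₒ + Σ P·[anion]ᵢ) / (Σ P·[cation]ᵢ + Σ P·[anion]ₒ)]
Numerator = 1×3.41 + 0.093×153 = 17.64
Denominator = 1×160 + 0.093×27.7 = 162.6
Vm = 58.3 · log₁₀(0.1085) = 58.3 × (-0.9646) = -56.24 mV

-56.2 mV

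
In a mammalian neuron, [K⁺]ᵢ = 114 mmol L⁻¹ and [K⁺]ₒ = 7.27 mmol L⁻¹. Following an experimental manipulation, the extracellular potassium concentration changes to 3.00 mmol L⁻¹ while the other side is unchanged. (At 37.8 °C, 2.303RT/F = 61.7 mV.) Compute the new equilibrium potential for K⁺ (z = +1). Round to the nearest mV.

After the shift: [K⁺]_out = 3.00, [K⁺]_in = 114 mmol L⁻¹.
E_new = (61.7/1)·log₁₀(3.00/114) = 61.70 · (-1.5798) = -97.47 mV

-97 mV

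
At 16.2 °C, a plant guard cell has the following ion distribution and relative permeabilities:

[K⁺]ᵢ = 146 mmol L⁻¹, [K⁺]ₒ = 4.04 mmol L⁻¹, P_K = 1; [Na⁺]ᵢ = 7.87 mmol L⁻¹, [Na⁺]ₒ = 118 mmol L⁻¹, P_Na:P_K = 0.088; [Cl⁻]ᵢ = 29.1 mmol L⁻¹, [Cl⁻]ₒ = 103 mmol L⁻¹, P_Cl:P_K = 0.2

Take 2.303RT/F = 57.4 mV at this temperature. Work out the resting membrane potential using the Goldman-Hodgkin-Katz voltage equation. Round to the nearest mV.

-53 mV

Vm = 57.4 · log₁₀[(Σ P·[cation]ₒ + Σ P·[anion]ᵢ) / (Σ P·[cation]ᵢ + Σ P·[anion]ₒ)]
Numerator = 1×4.04 + 0.088×118 + 0.2×29.1 = 20.24
Denominator = 1×146 + 0.088×7.87 + 0.2×103 = 167.3
Vm = 57.4 · log₁₀(0.12101) = 57.4 × (-0.9172) = -52.65 mV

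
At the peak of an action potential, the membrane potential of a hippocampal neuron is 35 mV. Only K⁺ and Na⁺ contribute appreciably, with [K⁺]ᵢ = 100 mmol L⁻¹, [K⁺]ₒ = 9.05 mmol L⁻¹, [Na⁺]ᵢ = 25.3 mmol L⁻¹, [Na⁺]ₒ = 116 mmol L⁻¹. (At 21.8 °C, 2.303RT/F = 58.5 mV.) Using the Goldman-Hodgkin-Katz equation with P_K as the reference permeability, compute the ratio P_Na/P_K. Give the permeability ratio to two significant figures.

Let α = P_Na/P_K. GHK: Vm = 58.5·log₁₀[(Kₒ + α·Naₒ)/(Kᵢ + α·Naᵢ)].
10^(Vm/58.5) = 10^(35.0/58.5) = 3.9654
So 3.9654·(Kᵢ + α·Naᵢ) = Kₒ + α·Naₒ → α = (3.9654·100.0 − 9.05) / (116.0 − 3.9654·25.3)
α = (396.5 − 9.05) / (116.0 − 100.3) = 387.5/15.67 = 24.72

25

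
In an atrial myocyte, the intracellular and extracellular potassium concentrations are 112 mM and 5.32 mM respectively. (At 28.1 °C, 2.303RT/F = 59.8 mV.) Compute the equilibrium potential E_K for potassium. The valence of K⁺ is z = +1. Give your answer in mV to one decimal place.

-79.1 mV

E = (59.8/z) · log₁₀([K⁺]_out/[K⁺]_in) with z = +1.
= (59.8/1) · log₁₀(5.32/112) = 59.80 · log₁₀(0.0475)
= 59.80 · (-1.3233) = -79.13 mV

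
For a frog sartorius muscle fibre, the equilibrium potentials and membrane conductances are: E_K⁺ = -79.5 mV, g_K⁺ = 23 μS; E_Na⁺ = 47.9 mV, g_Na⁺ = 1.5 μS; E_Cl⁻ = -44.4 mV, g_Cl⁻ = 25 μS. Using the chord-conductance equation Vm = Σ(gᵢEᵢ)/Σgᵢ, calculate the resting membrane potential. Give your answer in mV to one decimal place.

Σ gᵢEᵢ = 23·(-79.5) + 1.5·(47.9) + 25·(-44.4) = -2866.65
Σ gᵢ = 23 + 1.5 + 25 = 49.5
Vm = -2866.65 / 49.5 = -57.91 mV

-57.9 mV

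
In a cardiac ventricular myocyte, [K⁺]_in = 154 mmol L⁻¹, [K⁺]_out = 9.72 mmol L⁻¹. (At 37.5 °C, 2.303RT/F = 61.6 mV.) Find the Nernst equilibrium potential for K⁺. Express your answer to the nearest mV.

-74 mV

E = (61.6/z) · log₁₀([K⁺]_out/[K⁺]_in) with z = +1.
= (61.6/1) · log₁₀(9.72/154) = 61.60 · log₁₀(0.06312)
= 61.60 · (-1.1999) = -73.91 mV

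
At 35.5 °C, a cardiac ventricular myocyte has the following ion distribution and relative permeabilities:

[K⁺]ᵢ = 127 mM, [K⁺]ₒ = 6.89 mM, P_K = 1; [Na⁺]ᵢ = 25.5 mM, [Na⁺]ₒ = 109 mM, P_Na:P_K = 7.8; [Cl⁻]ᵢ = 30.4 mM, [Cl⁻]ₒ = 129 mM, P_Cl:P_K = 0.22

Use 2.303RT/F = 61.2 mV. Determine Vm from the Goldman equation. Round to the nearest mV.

Vm = 61.2 · log₁₀[(Σ P·[cation]ₒ + Σ P·[anion]ᵢ) / (Σ P·[cation]ᵢ + Σ P·[anion]ₒ)]
Numerator = 1×6.89 + 7.8×109 + 0.22×30.4 = 863.8
Denominator = 1×127 + 7.8×25.5 + 0.22×129 = 354.3
Vm = 61.2 · log₁₀(2.4381) = 61.2 × (0.3871) = 23.69 mV

24 mV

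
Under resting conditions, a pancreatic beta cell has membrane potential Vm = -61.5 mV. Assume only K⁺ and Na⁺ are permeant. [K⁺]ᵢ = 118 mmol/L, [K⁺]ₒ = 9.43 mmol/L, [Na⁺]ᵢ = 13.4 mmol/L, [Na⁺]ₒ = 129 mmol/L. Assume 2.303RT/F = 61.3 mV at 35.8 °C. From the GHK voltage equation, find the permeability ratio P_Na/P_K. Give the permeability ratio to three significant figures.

Let α = P_Na/P_K. GHK: Vm = 61.3·log₁₀[(Kₒ + α·Naₒ)/(Kᵢ + α·Naᵢ)].
10^(Vm/61.3) = 10^(-61.5/61.3) = 0.099252
So 0.099252·(Kᵢ + α·Naᵢ) = Kₒ + α·Naₒ → α = (0.099252·118.0 − 9.43) / (129.0 − 0.099252·13.4)
α = (11.71 − 9.43) / (129.0 − 1.33) = 2.282/127.7 = 0.01787

0.0179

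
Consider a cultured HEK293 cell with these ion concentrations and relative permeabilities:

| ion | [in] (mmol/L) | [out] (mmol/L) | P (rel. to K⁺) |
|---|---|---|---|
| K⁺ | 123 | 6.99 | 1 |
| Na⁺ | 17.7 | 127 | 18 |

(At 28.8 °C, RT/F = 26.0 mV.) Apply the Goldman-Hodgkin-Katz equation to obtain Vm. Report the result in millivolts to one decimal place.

42.8 mV

Vm = 26.0 · ln[(Σ P·[cation]ₒ + Σ P·[anion]ᵢ) / (Σ P·[cation]ᵢ + Σ P·[anion]ₒ)]
Numerator = 1×6.99 + 18×127 = 2293
Denominator = 1×123 + 18×17.7 = 441.6
Vm = 26.0 · ln(5.1925) = 26.0 × (1.6472) = 42.83 mV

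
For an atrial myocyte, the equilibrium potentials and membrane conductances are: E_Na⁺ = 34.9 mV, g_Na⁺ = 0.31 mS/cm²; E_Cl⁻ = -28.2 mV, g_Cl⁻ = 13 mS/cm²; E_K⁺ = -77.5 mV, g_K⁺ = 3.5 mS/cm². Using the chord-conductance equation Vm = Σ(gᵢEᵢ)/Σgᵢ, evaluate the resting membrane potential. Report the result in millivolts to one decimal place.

Σ gᵢEᵢ = 0.31·(34.9) + 13·(-28.2) + 3.5·(-77.5) = -627.03
Σ gᵢ = 0.31 + 13 + 3.5 = 16.81
Vm = -627.03 / 16.81 = -37.30 mV

-37.3 mV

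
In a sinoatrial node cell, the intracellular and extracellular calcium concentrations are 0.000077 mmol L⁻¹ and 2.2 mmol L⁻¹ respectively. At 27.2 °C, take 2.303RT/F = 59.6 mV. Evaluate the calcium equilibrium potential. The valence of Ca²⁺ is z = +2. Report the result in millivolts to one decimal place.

E = (59.6/z) · log₁₀([Ca²⁺]_out/[Ca²⁺]_in) with z = +2.
= (59.6/2) · log₁₀(2.2/0.000077) = 29.80 · log₁₀(2.857e+04)
= 29.80 · (4.4559) = 132.79 mV

132.8 mV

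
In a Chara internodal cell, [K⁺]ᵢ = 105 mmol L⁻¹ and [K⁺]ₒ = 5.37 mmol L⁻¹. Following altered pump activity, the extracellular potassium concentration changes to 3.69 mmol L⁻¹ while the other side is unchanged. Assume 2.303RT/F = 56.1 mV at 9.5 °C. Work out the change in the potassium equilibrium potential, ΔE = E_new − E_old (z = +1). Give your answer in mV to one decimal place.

E_old = (56.1/1)·log₁₀(5.37/105) = -72.44 mV
E_new = (56.1/1)·log₁₀(3.69/105) = -81.58 mV
ΔE = -81.58 − (-72.44) = -9.14 mV

-9.1 mV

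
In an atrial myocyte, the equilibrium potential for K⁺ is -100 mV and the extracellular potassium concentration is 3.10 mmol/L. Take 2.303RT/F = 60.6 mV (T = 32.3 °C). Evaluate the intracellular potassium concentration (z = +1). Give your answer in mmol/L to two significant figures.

140 mmol/L

Nernst: E = (60.6/1) · log₁₀([out]/[in]), so log₁₀([out]/[in]) = -100.0 × 1 / 60.6 = -1.6502.
[out]/[in] = 10^(-1.6502) = 0.02238.
[in] = 3.10 / 0.02238 = 138.5 mmol/L.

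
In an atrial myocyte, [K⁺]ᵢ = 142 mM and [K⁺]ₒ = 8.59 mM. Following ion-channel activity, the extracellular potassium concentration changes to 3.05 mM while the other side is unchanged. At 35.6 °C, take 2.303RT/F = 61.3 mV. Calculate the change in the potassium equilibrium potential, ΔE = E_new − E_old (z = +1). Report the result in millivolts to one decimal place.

-27.6 mV

E_old = (61.3/1)·log₁₀(8.59/142) = -74.68 mV
E_new = (61.3/1)·log₁₀(3.05/142) = -102.25 mV
ΔE = -102.25 − (-74.68) = -27.57 mV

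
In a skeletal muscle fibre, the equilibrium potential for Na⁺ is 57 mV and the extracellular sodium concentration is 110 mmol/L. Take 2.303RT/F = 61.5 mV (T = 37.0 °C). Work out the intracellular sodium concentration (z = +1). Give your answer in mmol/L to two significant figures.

Nernst: E = (61.5/1) · log₁₀([out]/[in]), so log₁₀([out]/[in]) = 57.0 × 1 / 61.5 = 0.9268.
[out]/[in] = 10^(0.9268) = 8.449.
[in] = 110 / 8.449 = 13.02 mmol/L.

13 mmol/L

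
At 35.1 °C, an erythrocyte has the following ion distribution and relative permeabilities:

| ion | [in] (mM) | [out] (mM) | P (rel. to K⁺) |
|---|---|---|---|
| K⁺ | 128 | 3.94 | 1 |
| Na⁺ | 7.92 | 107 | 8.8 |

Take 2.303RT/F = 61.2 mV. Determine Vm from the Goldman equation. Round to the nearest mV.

42 mV

Vm = 61.2 · log₁₀[(Σ P·[cation]ₒ + Σ P·[anion]ᵢ) / (Σ P·[cation]ᵢ + Σ P·[anion]ₒ)]
Numerator = 1×3.94 + 8.8×107 = 945.5
Denominator = 1×128 + 8.8×7.92 = 197.7
Vm = 61.2 · log₁₀(4.7828) = 61.2 × (0.6797) = 41.60 mV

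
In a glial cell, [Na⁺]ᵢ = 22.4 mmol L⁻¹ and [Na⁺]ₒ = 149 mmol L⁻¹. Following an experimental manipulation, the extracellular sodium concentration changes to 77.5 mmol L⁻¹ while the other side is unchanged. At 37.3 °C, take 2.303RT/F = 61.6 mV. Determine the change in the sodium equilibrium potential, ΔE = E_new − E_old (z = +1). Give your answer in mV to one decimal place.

E_old = (61.6/1)·log₁₀(149/22.4) = 50.69 mV
E_new = (61.6/1)·log₁₀(77.5/22.4) = 33.21 mV
ΔE = 33.21 − (50.69) = -17.49 mV

-17.5 mV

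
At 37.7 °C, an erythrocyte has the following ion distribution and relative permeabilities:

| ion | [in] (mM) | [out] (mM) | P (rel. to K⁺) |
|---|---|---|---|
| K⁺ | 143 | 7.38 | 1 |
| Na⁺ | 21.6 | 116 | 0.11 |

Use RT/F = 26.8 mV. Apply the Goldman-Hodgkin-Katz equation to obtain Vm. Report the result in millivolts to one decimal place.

Vm = 26.8 · ln[(Σ P·[cation]ₒ + Σ P·[anion]ᵢ) / (Σ P·[cation]ᵢ + Σ P·[anion]ₒ)]
Numerator = 1×7.38 + 0.11×116 = 20.14
Denominator = 1×143 + 0.11×21.6 = 145.4
Vm = 26.8 · ln(0.13854) = 26.8 × (-1.9766) = -52.97 mV

-53.0 mV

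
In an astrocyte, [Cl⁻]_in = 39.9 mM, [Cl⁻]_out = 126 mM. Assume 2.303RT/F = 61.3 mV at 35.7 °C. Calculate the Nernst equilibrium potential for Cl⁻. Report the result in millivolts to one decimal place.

E = (61.3/z) · log₁₀([Cl⁻]_out/[Cl⁻]_in) with z = -1.
For an anion, dividing by z = -1 reverses the sign.
= (61.3/-1) · log₁₀(126/39.9) = -61.30 · log₁₀(3.158)
= -61.30 · (0.4994) = -30.61 mV

-30.6 mV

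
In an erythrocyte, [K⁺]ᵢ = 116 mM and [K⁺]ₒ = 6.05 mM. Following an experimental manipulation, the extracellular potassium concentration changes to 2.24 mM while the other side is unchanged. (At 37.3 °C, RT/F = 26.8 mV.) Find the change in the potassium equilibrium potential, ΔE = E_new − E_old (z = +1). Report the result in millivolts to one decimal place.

-26.6 mV

E_old = (26.8/1)·ln(6.05/116) = -79.15 mV
E_new = (26.8/1)·ln(2.24/116) = -105.78 mV
ΔE = -105.78 − (-79.15) = -26.63 mV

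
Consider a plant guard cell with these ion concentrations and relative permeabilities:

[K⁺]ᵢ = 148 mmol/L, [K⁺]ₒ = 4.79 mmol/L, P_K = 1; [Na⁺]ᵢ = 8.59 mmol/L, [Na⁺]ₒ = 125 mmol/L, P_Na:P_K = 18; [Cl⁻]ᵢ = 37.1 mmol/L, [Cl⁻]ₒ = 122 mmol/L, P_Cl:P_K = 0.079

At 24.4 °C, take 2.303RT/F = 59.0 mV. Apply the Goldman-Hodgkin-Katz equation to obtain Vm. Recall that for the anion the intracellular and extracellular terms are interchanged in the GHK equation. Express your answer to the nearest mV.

Vm = 59.0 · log₁₀[(Σ P·[cation]ₒ + Σ P·[anion]ᵢ) / (Σ P·[cation]ᵢ + Σ P·[anion]ₒ)]
Numerator = 1×4.79 + 18×125 + 0.079×37.1 = 2258
Denominator = 1×148 + 18×8.59 + 0.079×122 = 312.3
Vm = 59.0 · log₁₀(7.2303) = 59.0 × (0.8592) = 50.69 mV

51 mV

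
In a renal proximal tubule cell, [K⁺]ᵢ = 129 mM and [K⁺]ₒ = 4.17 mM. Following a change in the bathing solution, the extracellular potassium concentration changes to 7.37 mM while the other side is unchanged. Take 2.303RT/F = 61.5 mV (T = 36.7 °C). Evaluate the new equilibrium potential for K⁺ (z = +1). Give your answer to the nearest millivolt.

-76 mV

After the shift: [K⁺]_out = 7.37, [K⁺]_in = 129 mM.
E_new = (61.5/1)·log₁₀(7.37/129) = 61.50 · (-1.2431) = -76.45 mV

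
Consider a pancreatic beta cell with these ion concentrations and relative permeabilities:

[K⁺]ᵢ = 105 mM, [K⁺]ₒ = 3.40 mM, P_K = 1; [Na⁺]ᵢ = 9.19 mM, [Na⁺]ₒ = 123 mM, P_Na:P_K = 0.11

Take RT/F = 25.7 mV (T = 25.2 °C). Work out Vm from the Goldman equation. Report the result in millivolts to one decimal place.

Vm = 25.7 · ln[(Σ P·[cation]ₒ + Σ P·[anion]ᵢ) / (Σ P·[cation]ᵢ + Σ P·[anion]ₒ)]
Numerator = 1×3.40 + 0.11×123 = 16.93
Denominator = 1×105 + 0.11×9.19 = 106
Vm = 25.7 · ln(0.1597) = 25.7 × (-1.8345) = -47.15 mV

-47.1 mV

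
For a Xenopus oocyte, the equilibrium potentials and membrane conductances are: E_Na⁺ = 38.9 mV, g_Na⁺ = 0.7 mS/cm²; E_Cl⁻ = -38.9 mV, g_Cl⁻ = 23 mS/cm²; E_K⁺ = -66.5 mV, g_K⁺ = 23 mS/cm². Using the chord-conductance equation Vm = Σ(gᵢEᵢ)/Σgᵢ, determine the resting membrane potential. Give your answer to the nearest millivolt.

-51 mV

Σ gᵢEᵢ = 0.7·(38.9) + 23·(-38.9) + 23·(-66.5) = -2396.97
Σ gᵢ = 0.7 + 23 + 23 = 46.7
Vm = -2396.97 / 46.7 = -51.33 mV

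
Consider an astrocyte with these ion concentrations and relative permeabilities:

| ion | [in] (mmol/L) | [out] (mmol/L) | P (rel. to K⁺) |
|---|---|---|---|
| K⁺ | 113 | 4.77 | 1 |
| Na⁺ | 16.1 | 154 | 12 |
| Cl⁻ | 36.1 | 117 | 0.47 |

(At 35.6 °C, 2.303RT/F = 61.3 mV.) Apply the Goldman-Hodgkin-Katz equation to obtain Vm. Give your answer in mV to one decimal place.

Vm = 61.3 · log₁₀[(Σ P·[cation]ₒ + Σ P·[anion]ᵢ) / (Σ P·[cation]ᵢ + Σ P·[anion]ₒ)]
Numerator = 1×4.77 + 12×154 + 0.47×36.1 = 1870
Denominator = 1×113 + 12×16.1 + 0.47×117 = 361.2
Vm = 61.3 · log₁₀(5.1766) = 61.3 × (0.7140) = 43.77 mV

43.8 mV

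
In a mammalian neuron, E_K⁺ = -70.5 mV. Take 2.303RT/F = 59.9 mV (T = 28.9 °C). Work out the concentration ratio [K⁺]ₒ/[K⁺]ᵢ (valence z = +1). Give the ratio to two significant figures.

log₁₀([out]/[in]) = E·z/(59.9) = -70.5 × 1 / 59.9 = -1.1770
[out]/[in] = 10^(-1.1770) = 0.06653

0.067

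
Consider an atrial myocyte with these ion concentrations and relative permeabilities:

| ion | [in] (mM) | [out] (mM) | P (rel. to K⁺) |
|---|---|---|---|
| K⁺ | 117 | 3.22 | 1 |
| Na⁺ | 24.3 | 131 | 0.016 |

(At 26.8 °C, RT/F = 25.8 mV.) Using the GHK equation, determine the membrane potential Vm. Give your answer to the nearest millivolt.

Vm = 25.8 · ln[(Σ P·[cation]ₒ + Σ P·[anion]ᵢ) / (Σ P·[cation]ᵢ + Σ P·[anion]ₒ)]
Numerator = 1×3.22 + 0.016×131 = 5.316
Denominator = 1×117 + 0.016×24.3 = 117.4
Vm = 25.8 · ln(0.045285) = 25.8 × (-3.0948) = -79.85 mV

-80 mV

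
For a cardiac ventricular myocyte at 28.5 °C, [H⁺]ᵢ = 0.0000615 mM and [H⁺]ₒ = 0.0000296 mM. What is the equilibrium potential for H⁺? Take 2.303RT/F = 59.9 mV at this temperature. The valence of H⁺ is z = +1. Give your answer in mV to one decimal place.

-19.0 mV

E = (59.9/z) · log₁₀([H⁺]_out/[H⁺]_in) with z = +1.
= (59.9/1) · log₁₀(0.0000296/0.0000615) = 59.90 · log₁₀(0.4813)
= 59.90 · (-0.3176) = -19.02 mV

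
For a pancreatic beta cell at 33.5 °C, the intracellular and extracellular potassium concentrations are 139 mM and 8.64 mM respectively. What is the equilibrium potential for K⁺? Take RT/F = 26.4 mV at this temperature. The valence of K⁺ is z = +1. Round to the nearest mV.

E = (26.4/z) · ln([K⁺]_out/[K⁺]_in) with z = +1.
= (26.4/1) · ln(8.64/139) = 26.40 · ln(0.06216)
= 26.40 · (-2.7781) = -73.34 mV

-73 mV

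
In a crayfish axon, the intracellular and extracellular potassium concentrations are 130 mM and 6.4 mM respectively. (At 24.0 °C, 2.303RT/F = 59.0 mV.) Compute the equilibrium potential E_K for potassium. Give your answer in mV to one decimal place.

E = (59.0/z) · log₁₀([K⁺]_out/[K⁺]_in) with z = +1.
= (59.0/1) · log₁₀(6.4/130) = 59.00 · log₁₀(0.04923)
= 59.00 · (-1.3078) = -77.16 mV

-77.2 mV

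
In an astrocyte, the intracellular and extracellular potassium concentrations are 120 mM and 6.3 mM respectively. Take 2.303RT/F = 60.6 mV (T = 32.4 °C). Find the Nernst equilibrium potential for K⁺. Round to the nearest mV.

-78 mV

E = (60.6/z) · log₁₀([K⁺]_out/[K⁺]_in) with z = +1.
= (60.6/1) · log₁₀(6.3/120) = 60.60 · log₁₀(0.0525)
= 60.60 · (-1.2798) = -77.56 mV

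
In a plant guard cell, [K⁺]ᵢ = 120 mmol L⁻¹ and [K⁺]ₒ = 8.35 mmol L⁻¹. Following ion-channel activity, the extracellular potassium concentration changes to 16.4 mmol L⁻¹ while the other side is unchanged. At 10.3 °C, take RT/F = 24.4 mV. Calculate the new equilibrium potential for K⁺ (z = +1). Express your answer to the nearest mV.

After the shift: [K⁺]_out = 16.4, [K⁺]_in = 120 mmol L⁻¹.
E_new = (24.4/1)·ln(16.4/120) = 24.40 · (-1.9902) = -48.56 mV

-49 mV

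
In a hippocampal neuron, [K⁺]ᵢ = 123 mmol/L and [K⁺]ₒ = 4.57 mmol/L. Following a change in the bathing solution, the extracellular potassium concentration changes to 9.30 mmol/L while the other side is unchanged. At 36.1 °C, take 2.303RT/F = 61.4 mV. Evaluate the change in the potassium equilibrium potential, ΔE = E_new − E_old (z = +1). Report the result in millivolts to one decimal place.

E_old = (61.4/1)·log₁₀(4.57/123) = -87.80 mV
E_new = (61.4/1)·log₁₀(9.30/123) = -68.86 mV
ΔE = -68.86 − (-87.80) = 18.95 mV

18.9 mV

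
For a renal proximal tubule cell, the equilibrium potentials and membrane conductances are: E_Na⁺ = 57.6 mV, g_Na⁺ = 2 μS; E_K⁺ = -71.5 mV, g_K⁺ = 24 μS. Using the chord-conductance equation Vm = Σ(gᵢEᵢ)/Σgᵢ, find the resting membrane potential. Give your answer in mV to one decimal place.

-61.6 mV

Σ gᵢEᵢ = 2·(57.6) + 24·(-71.5) = -1600.80
Σ gᵢ = 2 + 24 = 26
Vm = -1600.80 / 26 = -61.57 mV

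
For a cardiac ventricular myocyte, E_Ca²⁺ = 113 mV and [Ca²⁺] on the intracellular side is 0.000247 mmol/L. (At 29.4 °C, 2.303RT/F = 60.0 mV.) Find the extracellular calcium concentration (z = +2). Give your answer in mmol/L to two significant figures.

1.4 mmol/L

Nernst: E = (60.0/2) · log₁₀([out]/[in]), so log₁₀([out]/[in]) = 113.0 × 2 / 60.0 = 3.7667.
[out]/[in] = 10^(3.7667) = 5843.
[out] = 5843 × 0.000247 = 1.443 mmol/L.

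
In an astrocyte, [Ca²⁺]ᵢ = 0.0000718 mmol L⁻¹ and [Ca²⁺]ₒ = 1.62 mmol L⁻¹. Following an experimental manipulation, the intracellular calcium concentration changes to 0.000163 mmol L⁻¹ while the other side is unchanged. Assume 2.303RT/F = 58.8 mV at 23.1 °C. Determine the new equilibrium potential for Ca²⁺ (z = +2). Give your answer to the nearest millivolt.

118 mV

After the shift: [Ca²⁺]_out = 1.62, [Ca²⁺]_in = 0.000163 mmol L⁻¹.
E_new = (58.8/2)·log₁₀(1.62/0.000163) = 29.40 · (3.9973) = 117.52 mV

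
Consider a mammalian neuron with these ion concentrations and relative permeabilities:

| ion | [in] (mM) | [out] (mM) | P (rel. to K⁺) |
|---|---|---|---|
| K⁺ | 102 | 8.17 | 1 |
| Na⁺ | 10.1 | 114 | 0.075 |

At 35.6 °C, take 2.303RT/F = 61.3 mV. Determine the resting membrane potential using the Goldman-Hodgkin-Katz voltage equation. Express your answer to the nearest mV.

Vm = 61.3 · log₁₀[(Σ P·[cation]ₒ + Σ P·[anion]ᵢ) / (Σ P·[cation]ᵢ + Σ P·[anion]ₒ)]
Numerator = 1×8.17 + 0.075×114 = 16.72
Denominator = 1×102 + 0.075×10.1 = 102.8
Vm = 61.3 · log₁₀(0.16271) = 61.3 × (-0.7886) = -48.34 mV

-48 mV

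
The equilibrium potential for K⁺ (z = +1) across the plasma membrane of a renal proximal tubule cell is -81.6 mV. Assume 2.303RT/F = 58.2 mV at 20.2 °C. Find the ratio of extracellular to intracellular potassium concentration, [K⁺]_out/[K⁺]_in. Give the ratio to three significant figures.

log₁₀([out]/[in]) = E·z/(58.2) = -81.6 × 1 / 58.2 = -1.4021
[out]/[in] = 10^(-1.4021) = 0.03962

0.0396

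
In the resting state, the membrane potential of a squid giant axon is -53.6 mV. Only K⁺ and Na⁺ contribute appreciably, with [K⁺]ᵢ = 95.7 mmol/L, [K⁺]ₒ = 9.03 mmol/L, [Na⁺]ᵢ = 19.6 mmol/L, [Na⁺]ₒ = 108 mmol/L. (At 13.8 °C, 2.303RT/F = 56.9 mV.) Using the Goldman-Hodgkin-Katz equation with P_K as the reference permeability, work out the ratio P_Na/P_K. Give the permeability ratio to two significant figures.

0.018

Let α = P_Na/P_K. GHK: Vm = 56.9·log₁₀[(Kₒ + α·Naₒ)/(Kᵢ + α·Naᵢ)].
10^(Vm/56.9) = 10^(-53.6/56.9) = 0.11429
So 0.11429·(Kᵢ + α·Naᵢ) = Kₒ + α·Naₒ → α = (0.11429·95.7 − 9.03) / (108.0 − 0.11429·19.6)
α = (10.94 − 9.03) / (108.0 − 2.24) = 1.907/105.8 = 0.01803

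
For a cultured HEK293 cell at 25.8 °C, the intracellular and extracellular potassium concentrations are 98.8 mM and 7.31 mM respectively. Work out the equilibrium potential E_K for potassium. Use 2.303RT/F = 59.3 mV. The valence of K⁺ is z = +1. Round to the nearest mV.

-67 mV

E = (59.3/z) · log₁₀([K⁺]_out/[K⁺]_in) with z = +1.
= (59.3/1) · log₁₀(7.31/98.8) = 59.30 · log₁₀(0.07399)
= 59.30 · (-1.1308) = -67.06 mV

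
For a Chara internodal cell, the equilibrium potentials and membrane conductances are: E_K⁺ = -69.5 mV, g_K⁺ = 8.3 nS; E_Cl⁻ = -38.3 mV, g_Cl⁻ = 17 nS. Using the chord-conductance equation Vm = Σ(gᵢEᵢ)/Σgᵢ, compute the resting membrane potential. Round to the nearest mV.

-49 mV

Σ gᵢEᵢ = 8.3·(-69.5) + 17·(-38.3) = -1227.95
Σ gᵢ = 8.3 + 17 = 25.3
Vm = -1227.95 / 25.3 = -48.54 mV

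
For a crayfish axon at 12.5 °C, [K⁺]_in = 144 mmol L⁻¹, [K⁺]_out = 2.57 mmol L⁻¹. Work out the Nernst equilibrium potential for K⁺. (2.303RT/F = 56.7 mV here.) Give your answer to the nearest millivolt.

E = (56.7/z) · log₁₀([K⁺]_out/[K⁺]_in) with z = +1.
= (56.7/1) · log₁₀(2.57/144) = 56.70 · log₁₀(0.01785)
= 56.70 · (-1.7484) = -99.14 mV

-99 mV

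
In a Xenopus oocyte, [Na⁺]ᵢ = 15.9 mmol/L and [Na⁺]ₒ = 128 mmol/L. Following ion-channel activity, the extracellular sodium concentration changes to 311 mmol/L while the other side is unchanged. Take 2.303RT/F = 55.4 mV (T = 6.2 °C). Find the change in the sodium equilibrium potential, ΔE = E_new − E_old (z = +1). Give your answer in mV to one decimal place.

E_old = (55.4/1)·log₁₀(128/15.9) = 50.18 mV
E_new = (55.4/1)·log₁₀(311/15.9) = 71.54 mV
ΔE = 71.54 − (50.18) = 21.36 mV

21.4 mV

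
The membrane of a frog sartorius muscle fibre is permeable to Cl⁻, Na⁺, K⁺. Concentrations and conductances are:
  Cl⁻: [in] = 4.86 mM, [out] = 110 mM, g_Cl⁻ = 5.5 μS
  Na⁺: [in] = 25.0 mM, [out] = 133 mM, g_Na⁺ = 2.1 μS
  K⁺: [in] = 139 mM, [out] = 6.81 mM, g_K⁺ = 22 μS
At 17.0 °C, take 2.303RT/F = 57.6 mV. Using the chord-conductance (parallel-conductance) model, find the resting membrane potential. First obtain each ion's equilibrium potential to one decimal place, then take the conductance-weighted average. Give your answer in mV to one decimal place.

E_Cl⁻ = (57.6/-1)·log₁₀(110/4.86) = -78.0 mV
E_Na⁺ = (57.6/1)·log₁₀(133/25.0) = 41.8 mV
E_K⁺ = (57.6/1)·log₁₀(6.81/139) = -75.4 mV
Vm = (Σ gᵢEᵢ)/(Σ gᵢ) = (5.5·-78.0 + 2.1·41.8 + 22·-75.4) / (5.5 + 2.1 + 22)
= -2000.02 / 29.6 = -67.57 mV

-67.6 mV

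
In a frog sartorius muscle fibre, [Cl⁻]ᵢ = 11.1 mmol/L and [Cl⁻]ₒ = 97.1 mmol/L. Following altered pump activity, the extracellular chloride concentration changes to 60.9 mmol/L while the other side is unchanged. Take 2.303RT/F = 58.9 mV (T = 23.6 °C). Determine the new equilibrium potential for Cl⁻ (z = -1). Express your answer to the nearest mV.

After the shift: [Cl⁻]_out = 60.9, [Cl⁻]_in = 11.1 mmol/L.
E_new = (58.9/-1)·log₁₀(60.9/11.1) = -58.90 · (0.7393) = -43.54 mV

-44 mV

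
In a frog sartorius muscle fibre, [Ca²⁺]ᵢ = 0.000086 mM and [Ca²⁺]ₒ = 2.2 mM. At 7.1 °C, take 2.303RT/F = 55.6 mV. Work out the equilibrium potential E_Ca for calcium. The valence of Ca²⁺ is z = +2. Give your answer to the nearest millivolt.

E = (55.6/z) · log₁₀([Ca²⁺]_out/[Ca²⁺]_in) with z = +2.
= (55.6/2) · log₁₀(2.2/0.000086) = 27.80 · log₁₀(2.558e+04)
= 27.80 · (4.4079) = 122.54 mV

123 mV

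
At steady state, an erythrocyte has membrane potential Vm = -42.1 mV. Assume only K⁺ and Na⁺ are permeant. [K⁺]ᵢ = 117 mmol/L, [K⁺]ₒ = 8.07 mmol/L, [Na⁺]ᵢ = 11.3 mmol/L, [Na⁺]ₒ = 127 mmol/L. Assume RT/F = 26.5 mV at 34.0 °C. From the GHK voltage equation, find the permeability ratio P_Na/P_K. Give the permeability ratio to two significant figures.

Let α = P_Na/P_K. GHK: Vm = 26.5·ln[(Kₒ + α·Naₒ)/(Kᵢ + α·Naᵢ)].
e^(Vm/26.5) = e^(-42.1/26.5) = 0.2042
So 0.2042·(Kᵢ + α·Naᵢ) = Kₒ + α·Naₒ → α = (0.2042·117.0 − 8.07) / (127.0 − 0.2042·11.3)
α = (23.89 − 8.07) / (127.0 − 2.307) = 15.82/124.7 = 0.1269

0.13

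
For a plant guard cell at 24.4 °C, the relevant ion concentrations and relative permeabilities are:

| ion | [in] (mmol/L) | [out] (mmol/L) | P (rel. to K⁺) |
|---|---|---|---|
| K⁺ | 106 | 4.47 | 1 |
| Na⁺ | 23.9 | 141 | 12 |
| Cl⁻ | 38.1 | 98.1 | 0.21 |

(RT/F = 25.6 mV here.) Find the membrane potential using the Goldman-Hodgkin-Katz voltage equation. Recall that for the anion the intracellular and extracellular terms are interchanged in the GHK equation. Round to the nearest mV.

Vm = 25.6 · ln[(Σ P·[cation]ₒ + Σ P·[anion]ᵢ) / (Σ P·[cation]ᵢ + Σ P·[anion]ₒ)]
Numerator = 1×4.47 + 12×141 + 0.21×38.1 = 1704
Denominator = 1×106 + 12×23.9 + 0.21×98.1 = 413.4
Vm = 25.6 · ln(4.123) = 25.6 × (1.4166) = 36.26 mV

36 mV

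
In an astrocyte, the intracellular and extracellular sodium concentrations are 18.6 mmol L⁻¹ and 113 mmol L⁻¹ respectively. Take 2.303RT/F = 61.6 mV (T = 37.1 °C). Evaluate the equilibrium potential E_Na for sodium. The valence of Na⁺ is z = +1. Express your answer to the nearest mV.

E = (61.6/z) · log₁₀([Na⁺]_out/[Na⁺]_in) with z = +1.
= (61.6/1) · log₁₀(113/18.6) = 61.60 · log₁₀(6.075)
= 61.60 · (0.7836) = 48.27 mV

48 mV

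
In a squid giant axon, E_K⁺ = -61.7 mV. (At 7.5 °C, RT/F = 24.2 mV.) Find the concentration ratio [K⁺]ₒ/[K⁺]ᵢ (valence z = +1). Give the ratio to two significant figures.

0.078

ln([out]/[in]) = E·z/(24.2) = -61.7 × 1 / 24.2 = -2.5496
[out]/[in] = e^(-2.5496) = 0.07811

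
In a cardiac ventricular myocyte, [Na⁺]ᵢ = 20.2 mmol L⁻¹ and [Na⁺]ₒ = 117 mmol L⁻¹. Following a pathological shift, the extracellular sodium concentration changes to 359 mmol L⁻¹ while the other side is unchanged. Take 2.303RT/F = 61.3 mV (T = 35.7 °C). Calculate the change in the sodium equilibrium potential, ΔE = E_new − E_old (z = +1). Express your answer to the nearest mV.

30 mV

E_old = (61.3/1)·log₁₀(117/20.2) = 46.76 mV
E_new = (61.3/1)·log₁₀(359/20.2) = 76.61 mV
ΔE = 76.61 − (46.76) = 29.85 mV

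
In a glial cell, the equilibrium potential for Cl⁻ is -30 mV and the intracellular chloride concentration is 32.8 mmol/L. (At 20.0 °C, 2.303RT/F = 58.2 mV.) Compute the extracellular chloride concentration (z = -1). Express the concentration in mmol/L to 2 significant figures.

Nernst: E = (58.2/-1) · log₁₀([out]/[in]), so log₁₀([out]/[in]) = -30.0 × -1 / 58.2 = 0.5155.
[out]/[in] = 10^(0.5155) = 3.277.
[out] = 3.277 × 32.8 = 107.5 mmol/L.

110 mmol/L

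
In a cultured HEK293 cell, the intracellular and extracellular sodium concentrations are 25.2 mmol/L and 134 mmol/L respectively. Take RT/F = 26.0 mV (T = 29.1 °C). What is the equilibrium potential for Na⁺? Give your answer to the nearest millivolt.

E = (26.0/z) · ln([Na⁺]_out/[Na⁺]_in) with z = +1.
= (26.0/1) · ln(134/25.2) = 26.00 · ln(5.317)
= 26.00 · (1.6710) = 43.45 mV

43 mV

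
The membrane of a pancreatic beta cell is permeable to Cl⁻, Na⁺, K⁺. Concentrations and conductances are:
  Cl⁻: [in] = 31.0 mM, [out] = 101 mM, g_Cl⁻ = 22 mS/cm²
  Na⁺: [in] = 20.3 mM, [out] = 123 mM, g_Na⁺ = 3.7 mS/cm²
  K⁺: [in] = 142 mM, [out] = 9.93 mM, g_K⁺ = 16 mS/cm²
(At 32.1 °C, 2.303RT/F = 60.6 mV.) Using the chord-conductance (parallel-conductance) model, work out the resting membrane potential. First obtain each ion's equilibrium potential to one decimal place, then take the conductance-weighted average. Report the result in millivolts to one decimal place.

-39.1 mV

E_Cl⁻ = (60.6/-1)·log₁₀(101/31.0) = -31.1 mV
E_Na⁺ = (60.6/1)·log₁₀(123/20.3) = 47.4 mV
E_K⁺ = (60.6/1)·log₁₀(9.93/142) = -70.0 mV
Vm = (Σ gᵢEᵢ)/(Σ gᵢ) = (22·-31.1 + 3.7·47.4 + 16·-70.0) / (22 + 3.7 + 16)
= -1628.82 / 41.7 = -39.06 mV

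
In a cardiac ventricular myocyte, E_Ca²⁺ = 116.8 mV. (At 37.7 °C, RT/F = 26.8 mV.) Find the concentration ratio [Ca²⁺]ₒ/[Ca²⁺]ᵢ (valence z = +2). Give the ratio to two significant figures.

ln([out]/[in]) = E·z/(26.8) = 116.8 × 2 / 26.8 = 8.7164
[out]/[in] = e^(8.7164) = 6102

6100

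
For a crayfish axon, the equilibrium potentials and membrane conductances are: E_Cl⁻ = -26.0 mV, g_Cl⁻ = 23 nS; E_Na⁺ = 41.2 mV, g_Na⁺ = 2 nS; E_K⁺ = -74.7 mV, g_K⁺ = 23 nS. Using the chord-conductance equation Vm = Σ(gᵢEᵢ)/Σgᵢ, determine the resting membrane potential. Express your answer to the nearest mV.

-47 mV

Σ gᵢEᵢ = 23·(-26.0) + 2·(41.2) + 23·(-74.7) = -2233.70
Σ gᵢ = 23 + 2 + 23 = 48
Vm = -2233.70 / 48 = -46.54 mV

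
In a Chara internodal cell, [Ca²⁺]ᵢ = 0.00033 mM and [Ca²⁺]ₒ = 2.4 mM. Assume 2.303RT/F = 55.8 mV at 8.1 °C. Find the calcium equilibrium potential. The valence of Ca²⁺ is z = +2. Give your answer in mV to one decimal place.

107.7 mV

E = (55.8/z) · log₁₀([Ca²⁺]_out/[Ca²⁺]_in) with z = +2.
= (55.8/2) · log₁₀(2.4/0.00033) = 27.90 · log₁₀(7273)
= 27.90 · (3.8617) = 107.74 mV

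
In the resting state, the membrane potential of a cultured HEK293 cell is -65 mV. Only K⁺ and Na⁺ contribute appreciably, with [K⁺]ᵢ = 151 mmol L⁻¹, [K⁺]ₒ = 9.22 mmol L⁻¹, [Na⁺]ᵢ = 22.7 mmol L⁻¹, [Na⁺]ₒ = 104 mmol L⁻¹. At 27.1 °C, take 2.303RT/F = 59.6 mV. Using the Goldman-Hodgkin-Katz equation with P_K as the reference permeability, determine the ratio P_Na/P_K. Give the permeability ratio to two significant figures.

Let α = P_Na/P_K. GHK: Vm = 59.6·log₁₀[(Kₒ + α·Naₒ)/(Kᵢ + α·Naᵢ)].
10^(Vm/59.6) = 10^(-65.0/59.6) = 0.08117
So 0.08117·(Kᵢ + α·Naᵢ) = Kₒ + α·Naₒ → α = (0.08117·151.0 − 9.22) / (104.0 − 0.08117·22.7)
α = (12.26 − 9.22) / (104.0 − 1.843) = 3.037/102.2 = 0.02973

0.030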